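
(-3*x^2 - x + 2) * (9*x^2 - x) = -27*x^4 - 6*x^3 + 19*x^2 - 2*x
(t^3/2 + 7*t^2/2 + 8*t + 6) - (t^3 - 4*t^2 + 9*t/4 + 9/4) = -t^3/2 + 15*t^2/2 + 23*t/4 + 15/4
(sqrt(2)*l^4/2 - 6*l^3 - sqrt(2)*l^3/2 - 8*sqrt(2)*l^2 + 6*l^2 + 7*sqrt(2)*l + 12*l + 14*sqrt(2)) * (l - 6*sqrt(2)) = sqrt(2)*l^5/2 - 12*l^4 - sqrt(2)*l^4/2 + 12*l^3 + 28*sqrt(2)*l^3 - 29*sqrt(2)*l^2 + 108*l^2 - 84*l - 58*sqrt(2)*l - 168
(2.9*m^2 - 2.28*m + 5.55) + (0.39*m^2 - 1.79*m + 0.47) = 3.29*m^2 - 4.07*m + 6.02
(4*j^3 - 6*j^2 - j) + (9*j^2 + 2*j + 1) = 4*j^3 + 3*j^2 + j + 1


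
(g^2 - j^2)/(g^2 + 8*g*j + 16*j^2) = (g^2 - j^2)/(g^2 + 8*g*j + 16*j^2)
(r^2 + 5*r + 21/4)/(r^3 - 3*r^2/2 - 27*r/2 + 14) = (r + 3/2)/(r^2 - 5*r + 4)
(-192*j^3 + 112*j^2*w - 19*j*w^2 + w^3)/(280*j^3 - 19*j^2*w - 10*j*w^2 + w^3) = (24*j^2 - 11*j*w + w^2)/(-35*j^2 - 2*j*w + w^2)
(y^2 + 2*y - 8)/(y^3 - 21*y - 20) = (y - 2)/(y^2 - 4*y - 5)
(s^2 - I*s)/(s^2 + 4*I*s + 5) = s/(s + 5*I)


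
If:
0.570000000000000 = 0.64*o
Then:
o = 0.89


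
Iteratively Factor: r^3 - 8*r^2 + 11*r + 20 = (r - 5)*(r^2 - 3*r - 4) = (r - 5)*(r - 4)*(r + 1)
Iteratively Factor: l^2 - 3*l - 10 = (l - 5)*(l + 2)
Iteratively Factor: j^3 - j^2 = (j - 1)*(j^2) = j*(j - 1)*(j)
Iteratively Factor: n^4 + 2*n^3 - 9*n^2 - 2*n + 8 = (n - 2)*(n^3 + 4*n^2 - n - 4) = (n - 2)*(n + 1)*(n^2 + 3*n - 4) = (n - 2)*(n - 1)*(n + 1)*(n + 4)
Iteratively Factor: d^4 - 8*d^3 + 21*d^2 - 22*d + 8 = (d - 1)*(d^3 - 7*d^2 + 14*d - 8) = (d - 1)^2*(d^2 - 6*d + 8) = (d - 2)*(d - 1)^2*(d - 4)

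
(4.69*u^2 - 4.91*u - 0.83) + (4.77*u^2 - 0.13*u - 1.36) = 9.46*u^2 - 5.04*u - 2.19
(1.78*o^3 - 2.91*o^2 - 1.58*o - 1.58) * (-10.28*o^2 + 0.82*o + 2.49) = -18.2984*o^5 + 31.3744*o^4 + 18.2884*o^3 + 7.7009*o^2 - 5.2298*o - 3.9342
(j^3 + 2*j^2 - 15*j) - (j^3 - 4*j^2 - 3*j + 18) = 6*j^2 - 12*j - 18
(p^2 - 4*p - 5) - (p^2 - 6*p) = 2*p - 5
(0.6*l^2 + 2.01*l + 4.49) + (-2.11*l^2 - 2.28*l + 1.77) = -1.51*l^2 - 0.27*l + 6.26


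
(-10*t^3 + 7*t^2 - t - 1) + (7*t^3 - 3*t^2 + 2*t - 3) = -3*t^3 + 4*t^2 + t - 4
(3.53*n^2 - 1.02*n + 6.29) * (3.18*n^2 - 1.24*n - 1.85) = 11.2254*n^4 - 7.6208*n^3 + 14.7365*n^2 - 5.9126*n - 11.6365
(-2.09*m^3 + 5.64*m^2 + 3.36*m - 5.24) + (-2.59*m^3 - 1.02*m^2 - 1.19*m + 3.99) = -4.68*m^3 + 4.62*m^2 + 2.17*m - 1.25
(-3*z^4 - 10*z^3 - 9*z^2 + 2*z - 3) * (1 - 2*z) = 6*z^5 + 17*z^4 + 8*z^3 - 13*z^2 + 8*z - 3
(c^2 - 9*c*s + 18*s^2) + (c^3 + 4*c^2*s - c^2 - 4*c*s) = c^3 + 4*c^2*s - 13*c*s + 18*s^2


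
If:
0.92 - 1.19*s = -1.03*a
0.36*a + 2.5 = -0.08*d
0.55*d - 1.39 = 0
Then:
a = -7.51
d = 2.53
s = -5.72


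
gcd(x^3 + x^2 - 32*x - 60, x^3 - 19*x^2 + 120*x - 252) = x - 6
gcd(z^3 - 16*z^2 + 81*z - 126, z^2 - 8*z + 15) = z - 3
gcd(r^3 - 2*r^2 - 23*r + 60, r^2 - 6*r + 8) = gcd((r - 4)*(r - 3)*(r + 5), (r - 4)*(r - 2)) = r - 4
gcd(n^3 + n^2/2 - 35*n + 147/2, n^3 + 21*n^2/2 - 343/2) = n^2 + 7*n/2 - 49/2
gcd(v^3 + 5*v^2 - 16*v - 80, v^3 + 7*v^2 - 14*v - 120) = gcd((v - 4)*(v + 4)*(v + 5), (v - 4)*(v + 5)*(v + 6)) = v^2 + v - 20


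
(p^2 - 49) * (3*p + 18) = 3*p^3 + 18*p^2 - 147*p - 882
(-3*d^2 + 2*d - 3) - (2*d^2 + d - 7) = -5*d^2 + d + 4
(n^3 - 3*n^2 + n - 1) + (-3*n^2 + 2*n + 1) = n^3 - 6*n^2 + 3*n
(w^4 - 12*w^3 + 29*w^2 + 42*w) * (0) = 0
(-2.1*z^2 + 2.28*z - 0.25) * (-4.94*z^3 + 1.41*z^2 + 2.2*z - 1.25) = 10.374*z^5 - 14.2242*z^4 - 0.170200000000001*z^3 + 7.2885*z^2 - 3.4*z + 0.3125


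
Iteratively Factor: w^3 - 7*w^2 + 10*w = (w - 5)*(w^2 - 2*w) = (w - 5)*(w - 2)*(w)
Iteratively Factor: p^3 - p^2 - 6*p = (p + 2)*(p^2 - 3*p) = p*(p + 2)*(p - 3)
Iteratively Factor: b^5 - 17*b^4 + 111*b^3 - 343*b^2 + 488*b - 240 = (b - 4)*(b^4 - 13*b^3 + 59*b^2 - 107*b + 60) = (b - 4)*(b - 3)*(b^3 - 10*b^2 + 29*b - 20) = (b - 4)*(b - 3)*(b - 1)*(b^2 - 9*b + 20) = (b - 5)*(b - 4)*(b - 3)*(b - 1)*(b - 4)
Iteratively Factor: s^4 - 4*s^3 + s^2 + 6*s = (s - 2)*(s^3 - 2*s^2 - 3*s) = (s - 2)*(s + 1)*(s^2 - 3*s) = (s - 3)*(s - 2)*(s + 1)*(s)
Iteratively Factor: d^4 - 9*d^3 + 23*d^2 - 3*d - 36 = (d - 3)*(d^3 - 6*d^2 + 5*d + 12) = (d - 3)*(d + 1)*(d^2 - 7*d + 12) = (d - 3)^2*(d + 1)*(d - 4)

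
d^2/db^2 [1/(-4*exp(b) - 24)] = (6 - exp(b))*exp(b)/(4*(exp(b) + 6)^3)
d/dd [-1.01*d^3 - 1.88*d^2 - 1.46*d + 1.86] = -3.03*d^2 - 3.76*d - 1.46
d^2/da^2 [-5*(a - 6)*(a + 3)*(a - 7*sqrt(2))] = -30*a + 30 + 70*sqrt(2)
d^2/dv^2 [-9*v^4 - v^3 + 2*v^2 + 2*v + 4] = -108*v^2 - 6*v + 4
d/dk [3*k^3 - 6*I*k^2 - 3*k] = 9*k^2 - 12*I*k - 3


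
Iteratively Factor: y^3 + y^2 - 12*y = (y)*(y^2 + y - 12) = y*(y + 4)*(y - 3)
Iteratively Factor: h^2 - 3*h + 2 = (h - 2)*(h - 1)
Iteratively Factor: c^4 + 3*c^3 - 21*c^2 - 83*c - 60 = (c + 4)*(c^3 - c^2 - 17*c - 15) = (c + 3)*(c + 4)*(c^2 - 4*c - 5) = (c - 5)*(c + 3)*(c + 4)*(c + 1)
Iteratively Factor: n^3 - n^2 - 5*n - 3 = (n + 1)*(n^2 - 2*n - 3) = (n + 1)^2*(n - 3)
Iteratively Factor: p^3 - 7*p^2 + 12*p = (p)*(p^2 - 7*p + 12) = p*(p - 3)*(p - 4)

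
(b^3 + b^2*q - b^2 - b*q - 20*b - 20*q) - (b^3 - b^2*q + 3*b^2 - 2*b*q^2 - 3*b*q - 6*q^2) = 2*b^2*q - 4*b^2 + 2*b*q^2 + 2*b*q - 20*b + 6*q^2 - 20*q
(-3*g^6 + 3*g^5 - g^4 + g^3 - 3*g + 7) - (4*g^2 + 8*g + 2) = -3*g^6 + 3*g^5 - g^4 + g^3 - 4*g^2 - 11*g + 5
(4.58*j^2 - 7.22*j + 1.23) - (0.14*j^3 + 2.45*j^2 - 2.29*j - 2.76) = -0.14*j^3 + 2.13*j^2 - 4.93*j + 3.99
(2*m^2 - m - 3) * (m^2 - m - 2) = 2*m^4 - 3*m^3 - 6*m^2 + 5*m + 6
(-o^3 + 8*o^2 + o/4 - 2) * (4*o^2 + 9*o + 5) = -4*o^5 + 23*o^4 + 68*o^3 + 137*o^2/4 - 67*o/4 - 10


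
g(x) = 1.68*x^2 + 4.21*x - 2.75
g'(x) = 3.36*x + 4.21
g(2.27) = 15.46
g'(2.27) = 11.84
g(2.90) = 23.59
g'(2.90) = 13.95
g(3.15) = 27.18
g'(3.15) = 14.79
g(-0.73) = -4.93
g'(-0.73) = 1.76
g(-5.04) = 18.71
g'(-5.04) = -12.72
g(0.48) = -0.34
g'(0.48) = 5.82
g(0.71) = 1.09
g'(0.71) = 6.60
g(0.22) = -1.74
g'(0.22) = 4.95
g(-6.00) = 32.47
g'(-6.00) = -15.95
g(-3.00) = -0.26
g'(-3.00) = -5.87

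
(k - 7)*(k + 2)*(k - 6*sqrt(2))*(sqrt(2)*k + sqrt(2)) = sqrt(2)*k^4 - 12*k^3 - 4*sqrt(2)*k^3 - 19*sqrt(2)*k^2 + 48*k^2 - 14*sqrt(2)*k + 228*k + 168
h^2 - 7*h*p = h*(h - 7*p)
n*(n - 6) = n^2 - 6*n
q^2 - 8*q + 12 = (q - 6)*(q - 2)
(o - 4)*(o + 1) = o^2 - 3*o - 4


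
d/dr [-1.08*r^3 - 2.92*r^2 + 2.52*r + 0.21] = -3.24*r^2 - 5.84*r + 2.52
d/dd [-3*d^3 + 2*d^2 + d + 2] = -9*d^2 + 4*d + 1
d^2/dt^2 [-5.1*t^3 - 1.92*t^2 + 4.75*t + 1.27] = -30.6*t - 3.84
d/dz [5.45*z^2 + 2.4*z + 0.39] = 10.9*z + 2.4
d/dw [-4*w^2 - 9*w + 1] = -8*w - 9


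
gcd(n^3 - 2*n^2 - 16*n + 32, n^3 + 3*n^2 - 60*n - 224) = n + 4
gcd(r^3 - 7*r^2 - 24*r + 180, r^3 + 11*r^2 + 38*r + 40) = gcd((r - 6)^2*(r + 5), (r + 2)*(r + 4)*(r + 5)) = r + 5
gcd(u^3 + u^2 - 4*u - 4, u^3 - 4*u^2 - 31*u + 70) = u - 2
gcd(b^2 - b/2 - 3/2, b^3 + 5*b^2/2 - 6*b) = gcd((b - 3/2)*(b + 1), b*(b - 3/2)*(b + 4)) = b - 3/2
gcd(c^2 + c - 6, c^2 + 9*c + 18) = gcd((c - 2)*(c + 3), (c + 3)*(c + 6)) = c + 3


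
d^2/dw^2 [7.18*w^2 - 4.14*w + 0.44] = 14.3600000000000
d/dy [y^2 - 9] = 2*y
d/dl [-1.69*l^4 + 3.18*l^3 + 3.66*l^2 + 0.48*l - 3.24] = -6.76*l^3 + 9.54*l^2 + 7.32*l + 0.48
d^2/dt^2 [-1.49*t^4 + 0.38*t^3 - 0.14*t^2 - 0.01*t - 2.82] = -17.88*t^2 + 2.28*t - 0.28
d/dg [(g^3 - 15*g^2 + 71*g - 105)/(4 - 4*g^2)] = (-g^4 + 74*g^2 - 240*g + 71)/(4*(g^4 - 2*g^2 + 1))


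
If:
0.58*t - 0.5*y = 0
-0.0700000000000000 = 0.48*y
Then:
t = -0.13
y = -0.15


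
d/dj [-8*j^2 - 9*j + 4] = -16*j - 9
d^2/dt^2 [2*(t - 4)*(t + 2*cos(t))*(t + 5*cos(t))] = -14*t^2*cos(t) - 40*t*cos(2*t) + 56*sqrt(2)*t*cos(t + pi/4) + 12*t + 112*sin(t) - 40*sin(2*t) + 28*cos(t) + 160*cos(2*t) - 16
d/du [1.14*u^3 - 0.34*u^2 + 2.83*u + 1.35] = 3.42*u^2 - 0.68*u + 2.83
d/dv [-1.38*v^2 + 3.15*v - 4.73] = 3.15 - 2.76*v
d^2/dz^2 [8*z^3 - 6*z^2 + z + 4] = 48*z - 12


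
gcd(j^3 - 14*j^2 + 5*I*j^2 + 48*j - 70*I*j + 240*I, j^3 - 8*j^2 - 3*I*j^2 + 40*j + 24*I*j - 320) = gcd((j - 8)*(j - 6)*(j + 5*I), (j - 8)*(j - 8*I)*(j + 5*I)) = j^2 + j*(-8 + 5*I) - 40*I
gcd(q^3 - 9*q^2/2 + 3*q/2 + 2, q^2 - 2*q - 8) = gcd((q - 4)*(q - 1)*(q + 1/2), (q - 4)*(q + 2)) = q - 4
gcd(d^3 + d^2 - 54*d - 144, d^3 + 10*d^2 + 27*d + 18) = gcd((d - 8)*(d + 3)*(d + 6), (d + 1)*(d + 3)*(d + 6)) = d^2 + 9*d + 18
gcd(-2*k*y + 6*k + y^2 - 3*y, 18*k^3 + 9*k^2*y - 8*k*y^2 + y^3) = 1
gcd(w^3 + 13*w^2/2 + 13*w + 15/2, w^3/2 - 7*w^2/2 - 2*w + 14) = 1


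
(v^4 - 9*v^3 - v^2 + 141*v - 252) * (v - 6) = v^5 - 15*v^4 + 53*v^3 + 147*v^2 - 1098*v + 1512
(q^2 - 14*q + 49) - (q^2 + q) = 49 - 15*q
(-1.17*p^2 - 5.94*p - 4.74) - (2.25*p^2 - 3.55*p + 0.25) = -3.42*p^2 - 2.39*p - 4.99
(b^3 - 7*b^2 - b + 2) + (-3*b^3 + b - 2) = -2*b^3 - 7*b^2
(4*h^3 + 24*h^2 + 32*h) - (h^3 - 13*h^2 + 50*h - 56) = 3*h^3 + 37*h^2 - 18*h + 56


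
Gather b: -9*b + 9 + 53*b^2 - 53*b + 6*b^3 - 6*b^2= 6*b^3 + 47*b^2 - 62*b + 9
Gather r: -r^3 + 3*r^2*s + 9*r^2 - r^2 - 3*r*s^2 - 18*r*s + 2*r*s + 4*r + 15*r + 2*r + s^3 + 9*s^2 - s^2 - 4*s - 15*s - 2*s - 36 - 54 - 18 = -r^3 + r^2*(3*s + 8) + r*(-3*s^2 - 16*s + 21) + s^3 + 8*s^2 - 21*s - 108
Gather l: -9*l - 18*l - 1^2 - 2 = -27*l - 3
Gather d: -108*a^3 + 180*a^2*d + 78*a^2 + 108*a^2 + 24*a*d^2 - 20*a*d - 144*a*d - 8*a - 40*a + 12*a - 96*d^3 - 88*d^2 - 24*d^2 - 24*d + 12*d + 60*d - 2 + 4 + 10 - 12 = -108*a^3 + 186*a^2 - 36*a - 96*d^3 + d^2*(24*a - 112) + d*(180*a^2 - 164*a + 48)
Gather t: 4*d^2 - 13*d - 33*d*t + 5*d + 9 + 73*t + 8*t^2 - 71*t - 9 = 4*d^2 - 8*d + 8*t^2 + t*(2 - 33*d)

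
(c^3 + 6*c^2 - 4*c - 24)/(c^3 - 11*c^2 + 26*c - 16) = (c^2 + 8*c + 12)/(c^2 - 9*c + 8)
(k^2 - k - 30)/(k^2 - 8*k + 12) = (k + 5)/(k - 2)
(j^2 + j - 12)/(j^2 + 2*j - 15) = (j + 4)/(j + 5)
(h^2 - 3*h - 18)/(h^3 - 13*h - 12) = (h - 6)/(h^2 - 3*h - 4)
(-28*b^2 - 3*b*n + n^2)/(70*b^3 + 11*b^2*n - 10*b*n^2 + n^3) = (-4*b - n)/(10*b^2 + 3*b*n - n^2)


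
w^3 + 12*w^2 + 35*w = w*(w + 5)*(w + 7)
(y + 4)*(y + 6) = y^2 + 10*y + 24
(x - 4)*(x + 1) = x^2 - 3*x - 4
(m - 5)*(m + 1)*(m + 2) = m^3 - 2*m^2 - 13*m - 10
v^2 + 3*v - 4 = (v - 1)*(v + 4)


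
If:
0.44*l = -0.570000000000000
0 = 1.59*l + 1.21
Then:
No Solution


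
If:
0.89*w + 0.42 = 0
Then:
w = -0.47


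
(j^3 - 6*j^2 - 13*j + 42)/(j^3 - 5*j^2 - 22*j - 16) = (-j^3 + 6*j^2 + 13*j - 42)/(-j^3 + 5*j^2 + 22*j + 16)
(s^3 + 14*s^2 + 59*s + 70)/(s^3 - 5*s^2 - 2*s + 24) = (s^2 + 12*s + 35)/(s^2 - 7*s + 12)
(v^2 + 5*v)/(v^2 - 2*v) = (v + 5)/(v - 2)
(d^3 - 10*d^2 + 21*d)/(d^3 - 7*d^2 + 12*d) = (d - 7)/(d - 4)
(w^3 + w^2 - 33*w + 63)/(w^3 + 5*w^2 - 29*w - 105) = (w^2 - 6*w + 9)/(w^2 - 2*w - 15)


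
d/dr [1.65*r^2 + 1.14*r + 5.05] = 3.3*r + 1.14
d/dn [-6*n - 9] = -6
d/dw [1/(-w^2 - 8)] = 2*w/(w^2 + 8)^2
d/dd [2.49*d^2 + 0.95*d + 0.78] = 4.98*d + 0.95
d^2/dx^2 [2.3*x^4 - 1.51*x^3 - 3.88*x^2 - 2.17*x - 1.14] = 27.6*x^2 - 9.06*x - 7.76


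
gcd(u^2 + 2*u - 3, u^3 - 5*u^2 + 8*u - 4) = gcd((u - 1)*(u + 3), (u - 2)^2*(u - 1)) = u - 1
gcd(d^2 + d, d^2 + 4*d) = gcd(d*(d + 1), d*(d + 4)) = d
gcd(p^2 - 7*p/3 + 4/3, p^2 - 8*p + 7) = p - 1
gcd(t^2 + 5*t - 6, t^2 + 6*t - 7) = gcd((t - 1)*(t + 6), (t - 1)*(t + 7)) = t - 1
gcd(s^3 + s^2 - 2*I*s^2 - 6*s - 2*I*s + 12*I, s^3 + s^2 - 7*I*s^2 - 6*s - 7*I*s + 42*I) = s^2 + s - 6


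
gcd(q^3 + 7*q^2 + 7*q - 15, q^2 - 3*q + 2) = q - 1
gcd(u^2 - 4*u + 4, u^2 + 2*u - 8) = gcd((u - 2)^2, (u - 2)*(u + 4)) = u - 2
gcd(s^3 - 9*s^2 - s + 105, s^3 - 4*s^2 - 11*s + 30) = s^2 - 2*s - 15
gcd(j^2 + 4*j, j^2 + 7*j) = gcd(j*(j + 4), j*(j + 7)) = j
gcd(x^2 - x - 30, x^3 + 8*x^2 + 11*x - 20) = x + 5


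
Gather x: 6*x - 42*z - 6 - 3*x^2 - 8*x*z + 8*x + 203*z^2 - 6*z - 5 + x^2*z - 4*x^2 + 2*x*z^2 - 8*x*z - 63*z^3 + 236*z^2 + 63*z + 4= x^2*(z - 7) + x*(2*z^2 - 16*z + 14) - 63*z^3 + 439*z^2 + 15*z - 7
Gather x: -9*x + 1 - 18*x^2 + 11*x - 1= -18*x^2 + 2*x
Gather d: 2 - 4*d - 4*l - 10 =-4*d - 4*l - 8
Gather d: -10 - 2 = -12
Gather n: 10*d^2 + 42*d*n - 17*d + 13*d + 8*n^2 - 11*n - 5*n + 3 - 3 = 10*d^2 - 4*d + 8*n^2 + n*(42*d - 16)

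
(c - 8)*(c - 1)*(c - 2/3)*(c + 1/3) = c^4 - 28*c^3/3 + 97*c^2/9 - 2*c/3 - 16/9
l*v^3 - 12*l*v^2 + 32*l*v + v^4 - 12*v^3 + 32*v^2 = v*(l + v)*(v - 8)*(v - 4)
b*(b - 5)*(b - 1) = b^3 - 6*b^2 + 5*b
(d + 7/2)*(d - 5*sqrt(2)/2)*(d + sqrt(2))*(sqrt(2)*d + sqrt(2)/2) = sqrt(2)*d^4 - 3*d^3 + 4*sqrt(2)*d^3 - 12*d^2 - 13*sqrt(2)*d^2/4 - 20*sqrt(2)*d - 21*d/4 - 35*sqrt(2)/4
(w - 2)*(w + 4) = w^2 + 2*w - 8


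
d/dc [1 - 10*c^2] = -20*c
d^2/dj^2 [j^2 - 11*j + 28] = 2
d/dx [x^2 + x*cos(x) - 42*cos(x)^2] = -x*sin(x) + 2*x + 42*sin(2*x) + cos(x)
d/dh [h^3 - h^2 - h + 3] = 3*h^2 - 2*h - 1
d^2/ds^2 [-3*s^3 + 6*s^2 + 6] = 12 - 18*s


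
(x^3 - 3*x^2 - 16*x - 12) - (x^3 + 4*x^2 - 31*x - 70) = -7*x^2 + 15*x + 58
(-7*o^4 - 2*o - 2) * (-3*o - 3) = 21*o^5 + 21*o^4 + 6*o^2 + 12*o + 6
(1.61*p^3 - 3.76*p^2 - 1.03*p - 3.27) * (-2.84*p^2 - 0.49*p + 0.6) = -4.5724*p^5 + 9.8895*p^4 + 5.7336*p^3 + 7.5355*p^2 + 0.9843*p - 1.962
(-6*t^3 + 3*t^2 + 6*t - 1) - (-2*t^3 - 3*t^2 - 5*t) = -4*t^3 + 6*t^2 + 11*t - 1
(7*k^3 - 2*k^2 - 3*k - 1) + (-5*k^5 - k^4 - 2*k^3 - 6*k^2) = -5*k^5 - k^4 + 5*k^3 - 8*k^2 - 3*k - 1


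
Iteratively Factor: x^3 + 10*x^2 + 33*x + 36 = (x + 4)*(x^2 + 6*x + 9) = (x + 3)*(x + 4)*(x + 3)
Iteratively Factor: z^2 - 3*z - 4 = (z - 4)*(z + 1)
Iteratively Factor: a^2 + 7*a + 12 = (a + 4)*(a + 3)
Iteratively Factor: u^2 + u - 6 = (u - 2)*(u + 3)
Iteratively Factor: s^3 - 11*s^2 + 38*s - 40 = (s - 5)*(s^2 - 6*s + 8) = (s - 5)*(s - 2)*(s - 4)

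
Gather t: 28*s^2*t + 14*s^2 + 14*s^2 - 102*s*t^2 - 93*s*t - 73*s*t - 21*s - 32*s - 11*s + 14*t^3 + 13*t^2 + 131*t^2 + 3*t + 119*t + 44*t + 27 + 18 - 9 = 28*s^2 - 64*s + 14*t^3 + t^2*(144 - 102*s) + t*(28*s^2 - 166*s + 166) + 36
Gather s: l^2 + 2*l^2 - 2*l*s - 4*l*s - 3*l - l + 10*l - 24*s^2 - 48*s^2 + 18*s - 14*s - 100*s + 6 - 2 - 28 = 3*l^2 + 6*l - 72*s^2 + s*(-6*l - 96) - 24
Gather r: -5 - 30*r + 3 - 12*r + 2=-42*r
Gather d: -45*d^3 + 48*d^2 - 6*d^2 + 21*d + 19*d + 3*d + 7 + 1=-45*d^3 + 42*d^2 + 43*d + 8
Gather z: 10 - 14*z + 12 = 22 - 14*z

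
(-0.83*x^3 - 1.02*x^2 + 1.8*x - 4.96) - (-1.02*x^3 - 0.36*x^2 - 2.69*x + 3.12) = 0.19*x^3 - 0.66*x^2 + 4.49*x - 8.08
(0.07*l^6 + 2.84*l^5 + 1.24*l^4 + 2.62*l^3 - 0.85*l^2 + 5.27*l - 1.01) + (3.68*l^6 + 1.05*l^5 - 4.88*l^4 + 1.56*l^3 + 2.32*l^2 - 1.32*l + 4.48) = 3.75*l^6 + 3.89*l^5 - 3.64*l^4 + 4.18*l^3 + 1.47*l^2 + 3.95*l + 3.47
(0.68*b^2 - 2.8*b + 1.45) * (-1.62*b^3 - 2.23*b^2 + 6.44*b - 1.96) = -1.1016*b^5 + 3.0196*b^4 + 8.2742*b^3 - 22.5983*b^2 + 14.826*b - 2.842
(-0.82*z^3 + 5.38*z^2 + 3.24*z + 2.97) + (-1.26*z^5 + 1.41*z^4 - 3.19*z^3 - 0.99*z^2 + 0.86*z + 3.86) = -1.26*z^5 + 1.41*z^4 - 4.01*z^3 + 4.39*z^2 + 4.1*z + 6.83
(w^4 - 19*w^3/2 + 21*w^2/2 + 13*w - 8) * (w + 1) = w^5 - 17*w^4/2 + w^3 + 47*w^2/2 + 5*w - 8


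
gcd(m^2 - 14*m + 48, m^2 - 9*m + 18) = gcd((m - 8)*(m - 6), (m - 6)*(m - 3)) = m - 6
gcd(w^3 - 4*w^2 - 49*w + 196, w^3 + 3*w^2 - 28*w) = w^2 + 3*w - 28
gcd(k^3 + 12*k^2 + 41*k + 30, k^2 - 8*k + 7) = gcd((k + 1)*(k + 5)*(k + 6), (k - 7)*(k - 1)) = 1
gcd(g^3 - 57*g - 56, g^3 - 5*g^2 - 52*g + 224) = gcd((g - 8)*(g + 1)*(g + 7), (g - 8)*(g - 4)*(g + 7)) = g^2 - g - 56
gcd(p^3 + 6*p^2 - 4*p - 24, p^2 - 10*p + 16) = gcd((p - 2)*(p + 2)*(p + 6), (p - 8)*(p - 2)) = p - 2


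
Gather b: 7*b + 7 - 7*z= 7*b - 7*z + 7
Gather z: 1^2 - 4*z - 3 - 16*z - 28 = -20*z - 30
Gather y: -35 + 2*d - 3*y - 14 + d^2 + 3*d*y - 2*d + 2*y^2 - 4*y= d^2 + 2*y^2 + y*(3*d - 7) - 49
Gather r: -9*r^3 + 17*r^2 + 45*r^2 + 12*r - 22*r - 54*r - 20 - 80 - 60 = -9*r^3 + 62*r^2 - 64*r - 160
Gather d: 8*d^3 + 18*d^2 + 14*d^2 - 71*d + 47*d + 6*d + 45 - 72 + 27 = 8*d^3 + 32*d^2 - 18*d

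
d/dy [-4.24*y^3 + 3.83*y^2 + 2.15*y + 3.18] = -12.72*y^2 + 7.66*y + 2.15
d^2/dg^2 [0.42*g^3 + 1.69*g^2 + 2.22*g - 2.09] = 2.52*g + 3.38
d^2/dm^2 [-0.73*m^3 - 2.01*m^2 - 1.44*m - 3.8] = -4.38*m - 4.02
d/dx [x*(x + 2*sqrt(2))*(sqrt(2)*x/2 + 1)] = 3*sqrt(2)*x^2/2 + 6*x + 2*sqrt(2)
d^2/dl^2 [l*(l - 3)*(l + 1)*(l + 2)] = 12*l^2 - 14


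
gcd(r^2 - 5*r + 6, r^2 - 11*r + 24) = r - 3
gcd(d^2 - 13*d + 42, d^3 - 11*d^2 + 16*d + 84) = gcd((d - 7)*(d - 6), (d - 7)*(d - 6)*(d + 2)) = d^2 - 13*d + 42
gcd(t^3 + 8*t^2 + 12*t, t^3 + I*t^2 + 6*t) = t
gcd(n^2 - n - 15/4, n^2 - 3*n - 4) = 1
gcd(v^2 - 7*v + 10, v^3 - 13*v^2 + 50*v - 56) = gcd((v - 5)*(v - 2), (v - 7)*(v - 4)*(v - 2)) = v - 2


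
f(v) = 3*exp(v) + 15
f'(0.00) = 3.00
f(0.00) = 18.00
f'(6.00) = 1210.29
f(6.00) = 1225.29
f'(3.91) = 149.70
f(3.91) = 164.70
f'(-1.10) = 1.00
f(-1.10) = 16.00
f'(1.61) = 15.01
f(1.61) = 30.01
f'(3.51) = 100.34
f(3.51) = 115.34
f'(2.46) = 35.11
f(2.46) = 50.11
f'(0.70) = 6.04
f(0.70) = 21.04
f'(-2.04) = 0.39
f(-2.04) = 15.39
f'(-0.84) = 1.30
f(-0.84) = 16.30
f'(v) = 3*exp(v)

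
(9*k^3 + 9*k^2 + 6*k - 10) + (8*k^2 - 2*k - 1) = 9*k^3 + 17*k^2 + 4*k - 11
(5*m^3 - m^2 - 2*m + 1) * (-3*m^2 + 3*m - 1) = -15*m^5 + 18*m^4 - 2*m^3 - 8*m^2 + 5*m - 1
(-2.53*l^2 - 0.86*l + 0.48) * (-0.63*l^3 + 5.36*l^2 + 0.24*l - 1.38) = 1.5939*l^5 - 13.019*l^4 - 5.5192*l^3 + 5.8578*l^2 + 1.302*l - 0.6624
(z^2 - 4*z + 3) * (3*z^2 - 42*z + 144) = 3*z^4 - 54*z^3 + 321*z^2 - 702*z + 432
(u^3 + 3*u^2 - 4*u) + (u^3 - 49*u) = 2*u^3 + 3*u^2 - 53*u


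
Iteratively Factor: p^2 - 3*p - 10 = (p - 5)*(p + 2)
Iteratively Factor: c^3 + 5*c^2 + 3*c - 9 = (c + 3)*(c^2 + 2*c - 3) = (c + 3)^2*(c - 1)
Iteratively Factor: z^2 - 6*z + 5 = (z - 5)*(z - 1)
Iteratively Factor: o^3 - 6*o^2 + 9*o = (o)*(o^2 - 6*o + 9) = o*(o - 3)*(o - 3)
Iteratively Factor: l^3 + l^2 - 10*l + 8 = (l - 1)*(l^2 + 2*l - 8) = (l - 1)*(l + 4)*(l - 2)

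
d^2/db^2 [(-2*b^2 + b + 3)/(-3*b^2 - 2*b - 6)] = 42*(-b^3 - 9*b^2 + 6)/(27*b^6 + 54*b^5 + 198*b^4 + 224*b^3 + 396*b^2 + 216*b + 216)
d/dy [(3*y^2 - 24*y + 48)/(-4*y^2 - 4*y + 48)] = 3*(-9*y^2 + 56*y - 80)/(4*(y^4 + 2*y^3 - 23*y^2 - 24*y + 144))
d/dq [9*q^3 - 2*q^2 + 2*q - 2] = 27*q^2 - 4*q + 2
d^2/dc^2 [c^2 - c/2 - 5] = 2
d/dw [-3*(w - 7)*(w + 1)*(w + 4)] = -9*w^2 + 12*w + 93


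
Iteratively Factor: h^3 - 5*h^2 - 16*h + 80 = (h - 5)*(h^2 - 16) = (h - 5)*(h - 4)*(h + 4)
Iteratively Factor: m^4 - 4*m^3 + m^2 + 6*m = (m)*(m^3 - 4*m^2 + m + 6) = m*(m + 1)*(m^2 - 5*m + 6) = m*(m - 3)*(m + 1)*(m - 2)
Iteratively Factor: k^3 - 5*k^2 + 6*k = (k)*(k^2 - 5*k + 6) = k*(k - 3)*(k - 2)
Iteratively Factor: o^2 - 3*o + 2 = (o - 2)*(o - 1)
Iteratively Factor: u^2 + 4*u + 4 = (u + 2)*(u + 2)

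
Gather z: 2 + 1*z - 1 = z + 1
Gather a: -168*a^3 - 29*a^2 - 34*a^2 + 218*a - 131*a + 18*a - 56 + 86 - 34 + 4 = -168*a^3 - 63*a^2 + 105*a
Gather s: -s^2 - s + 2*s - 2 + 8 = -s^2 + s + 6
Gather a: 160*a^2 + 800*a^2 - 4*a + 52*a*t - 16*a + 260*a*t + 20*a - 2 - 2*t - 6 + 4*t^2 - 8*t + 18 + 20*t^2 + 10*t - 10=960*a^2 + 312*a*t + 24*t^2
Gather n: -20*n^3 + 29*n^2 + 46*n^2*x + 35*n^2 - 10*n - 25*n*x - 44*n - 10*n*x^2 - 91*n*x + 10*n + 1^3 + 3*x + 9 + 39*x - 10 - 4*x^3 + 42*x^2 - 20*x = -20*n^3 + n^2*(46*x + 64) + n*(-10*x^2 - 116*x - 44) - 4*x^3 + 42*x^2 + 22*x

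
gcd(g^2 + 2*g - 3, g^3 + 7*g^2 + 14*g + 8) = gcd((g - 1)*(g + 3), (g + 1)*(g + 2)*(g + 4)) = 1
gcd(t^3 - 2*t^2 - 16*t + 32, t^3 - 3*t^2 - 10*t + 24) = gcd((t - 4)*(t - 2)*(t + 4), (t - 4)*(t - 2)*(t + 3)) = t^2 - 6*t + 8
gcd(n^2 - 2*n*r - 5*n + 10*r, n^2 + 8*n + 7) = 1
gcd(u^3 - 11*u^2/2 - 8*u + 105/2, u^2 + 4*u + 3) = u + 3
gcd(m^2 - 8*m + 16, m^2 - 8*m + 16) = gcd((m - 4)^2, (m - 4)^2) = m^2 - 8*m + 16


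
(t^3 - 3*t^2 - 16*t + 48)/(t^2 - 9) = (t^2 - 16)/(t + 3)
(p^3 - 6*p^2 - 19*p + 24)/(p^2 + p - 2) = (p^2 - 5*p - 24)/(p + 2)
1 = 1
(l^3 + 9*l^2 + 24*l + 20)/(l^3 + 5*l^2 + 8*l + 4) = (l + 5)/(l + 1)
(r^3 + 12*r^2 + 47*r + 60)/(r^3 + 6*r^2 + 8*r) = (r^2 + 8*r + 15)/(r*(r + 2))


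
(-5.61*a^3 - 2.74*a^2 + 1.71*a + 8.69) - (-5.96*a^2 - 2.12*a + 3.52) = -5.61*a^3 + 3.22*a^2 + 3.83*a + 5.17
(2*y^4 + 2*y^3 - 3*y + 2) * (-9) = -18*y^4 - 18*y^3 + 27*y - 18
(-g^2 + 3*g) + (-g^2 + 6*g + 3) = -2*g^2 + 9*g + 3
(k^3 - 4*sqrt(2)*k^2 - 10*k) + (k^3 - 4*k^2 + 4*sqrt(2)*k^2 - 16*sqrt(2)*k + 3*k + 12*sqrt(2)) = 2*k^3 - 4*k^2 - 16*sqrt(2)*k - 7*k + 12*sqrt(2)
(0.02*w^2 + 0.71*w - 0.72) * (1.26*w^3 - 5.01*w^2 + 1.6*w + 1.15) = 0.0252*w^5 + 0.7944*w^4 - 4.4323*w^3 + 4.7662*w^2 - 0.3355*w - 0.828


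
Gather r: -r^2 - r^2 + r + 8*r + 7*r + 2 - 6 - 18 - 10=-2*r^2 + 16*r - 32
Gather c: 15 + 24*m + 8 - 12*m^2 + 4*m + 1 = -12*m^2 + 28*m + 24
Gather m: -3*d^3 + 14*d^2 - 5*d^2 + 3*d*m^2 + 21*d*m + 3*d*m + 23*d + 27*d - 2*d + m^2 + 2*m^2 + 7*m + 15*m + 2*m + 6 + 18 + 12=-3*d^3 + 9*d^2 + 48*d + m^2*(3*d + 3) + m*(24*d + 24) + 36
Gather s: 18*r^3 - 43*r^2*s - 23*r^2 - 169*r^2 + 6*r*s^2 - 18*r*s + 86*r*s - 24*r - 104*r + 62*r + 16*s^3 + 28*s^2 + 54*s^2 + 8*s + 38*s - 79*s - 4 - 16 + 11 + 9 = 18*r^3 - 192*r^2 - 66*r + 16*s^3 + s^2*(6*r + 82) + s*(-43*r^2 + 68*r - 33)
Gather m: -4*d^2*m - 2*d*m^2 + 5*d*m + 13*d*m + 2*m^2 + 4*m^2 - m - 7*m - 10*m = m^2*(6 - 2*d) + m*(-4*d^2 + 18*d - 18)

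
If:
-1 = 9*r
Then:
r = -1/9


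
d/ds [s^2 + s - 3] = 2*s + 1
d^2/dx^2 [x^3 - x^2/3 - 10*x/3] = 6*x - 2/3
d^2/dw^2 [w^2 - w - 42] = 2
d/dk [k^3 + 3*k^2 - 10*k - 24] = 3*k^2 + 6*k - 10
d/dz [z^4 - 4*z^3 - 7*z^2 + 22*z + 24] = 4*z^3 - 12*z^2 - 14*z + 22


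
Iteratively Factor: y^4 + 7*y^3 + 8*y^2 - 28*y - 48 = (y + 4)*(y^3 + 3*y^2 - 4*y - 12) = (y + 3)*(y + 4)*(y^2 - 4) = (y - 2)*(y + 3)*(y + 4)*(y + 2)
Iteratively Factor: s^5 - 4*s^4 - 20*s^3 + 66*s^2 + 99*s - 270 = (s - 3)*(s^4 - s^3 - 23*s^2 - 3*s + 90) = (s - 3)*(s - 2)*(s^3 + s^2 - 21*s - 45) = (s - 3)*(s - 2)*(s + 3)*(s^2 - 2*s - 15) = (s - 3)*(s - 2)*(s + 3)^2*(s - 5)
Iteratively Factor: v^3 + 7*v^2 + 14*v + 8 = (v + 2)*(v^2 + 5*v + 4) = (v + 2)*(v + 4)*(v + 1)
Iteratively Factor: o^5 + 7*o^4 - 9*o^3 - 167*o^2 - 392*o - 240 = (o + 3)*(o^4 + 4*o^3 - 21*o^2 - 104*o - 80) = (o + 3)*(o + 4)*(o^3 - 21*o - 20) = (o + 1)*(o + 3)*(o + 4)*(o^2 - o - 20) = (o - 5)*(o + 1)*(o + 3)*(o + 4)*(o + 4)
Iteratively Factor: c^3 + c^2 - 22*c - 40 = (c + 4)*(c^2 - 3*c - 10) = (c - 5)*(c + 4)*(c + 2)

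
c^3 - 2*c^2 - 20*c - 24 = (c - 6)*(c + 2)^2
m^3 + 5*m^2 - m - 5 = (m - 1)*(m + 1)*(m + 5)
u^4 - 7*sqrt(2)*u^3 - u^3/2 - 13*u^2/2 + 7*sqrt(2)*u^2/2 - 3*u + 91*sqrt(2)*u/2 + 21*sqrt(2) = (u - 3)*(u + 1/2)*(u + 2)*(u - 7*sqrt(2))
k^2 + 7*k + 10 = (k + 2)*(k + 5)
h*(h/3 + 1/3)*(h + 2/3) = h^3/3 + 5*h^2/9 + 2*h/9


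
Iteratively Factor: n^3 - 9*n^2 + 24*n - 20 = (n - 2)*(n^2 - 7*n + 10) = (n - 5)*(n - 2)*(n - 2)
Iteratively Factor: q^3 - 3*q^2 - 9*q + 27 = (q - 3)*(q^2 - 9) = (q - 3)*(q + 3)*(q - 3)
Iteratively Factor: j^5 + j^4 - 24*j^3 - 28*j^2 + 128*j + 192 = (j - 3)*(j^4 + 4*j^3 - 12*j^2 - 64*j - 64) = (j - 3)*(j + 2)*(j^3 + 2*j^2 - 16*j - 32) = (j - 4)*(j - 3)*(j + 2)*(j^2 + 6*j + 8) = (j - 4)*(j - 3)*(j + 2)*(j + 4)*(j + 2)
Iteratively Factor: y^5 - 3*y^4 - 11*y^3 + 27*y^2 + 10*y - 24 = (y - 4)*(y^4 + y^3 - 7*y^2 - y + 6) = (y - 4)*(y - 1)*(y^3 + 2*y^2 - 5*y - 6) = (y - 4)*(y - 1)*(y + 1)*(y^2 + y - 6) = (y - 4)*(y - 1)*(y + 1)*(y + 3)*(y - 2)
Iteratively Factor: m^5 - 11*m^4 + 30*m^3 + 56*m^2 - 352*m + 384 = (m - 4)*(m^4 - 7*m^3 + 2*m^2 + 64*m - 96) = (m - 4)^2*(m^3 - 3*m^2 - 10*m + 24) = (m - 4)^2*(m + 3)*(m^2 - 6*m + 8) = (m - 4)^3*(m + 3)*(m - 2)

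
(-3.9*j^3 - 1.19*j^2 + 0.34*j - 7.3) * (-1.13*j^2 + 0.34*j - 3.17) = 4.407*j^5 + 0.0186999999999997*j^4 + 11.5742*j^3 + 12.1369*j^2 - 3.5598*j + 23.141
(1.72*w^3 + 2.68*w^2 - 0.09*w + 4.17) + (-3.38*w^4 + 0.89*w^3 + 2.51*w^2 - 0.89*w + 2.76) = -3.38*w^4 + 2.61*w^3 + 5.19*w^2 - 0.98*w + 6.93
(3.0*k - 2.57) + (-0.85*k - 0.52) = 2.15*k - 3.09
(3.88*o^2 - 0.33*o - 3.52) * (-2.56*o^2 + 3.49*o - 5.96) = -9.9328*o^4 + 14.386*o^3 - 15.2653*o^2 - 10.318*o + 20.9792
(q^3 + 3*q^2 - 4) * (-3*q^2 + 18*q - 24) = -3*q^5 + 9*q^4 + 30*q^3 - 60*q^2 - 72*q + 96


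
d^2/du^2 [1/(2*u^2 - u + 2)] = 2*(-4*u^2 + 2*u + (4*u - 1)^2 - 4)/(2*u^2 - u + 2)^3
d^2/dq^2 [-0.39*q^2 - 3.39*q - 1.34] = -0.780000000000000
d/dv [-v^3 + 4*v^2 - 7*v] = -3*v^2 + 8*v - 7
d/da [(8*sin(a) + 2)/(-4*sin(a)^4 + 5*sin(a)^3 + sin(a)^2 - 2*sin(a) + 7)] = 2*(48*sin(a)^4 - 24*sin(a)^3 - 19*sin(a)^2 - 2*sin(a) + 30)*cos(a)/(-4*sin(a)^4 + 5*sin(a)^3 + sin(a)^2 - 2*sin(a) + 7)^2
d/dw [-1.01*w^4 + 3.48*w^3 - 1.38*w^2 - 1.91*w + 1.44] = -4.04*w^3 + 10.44*w^2 - 2.76*w - 1.91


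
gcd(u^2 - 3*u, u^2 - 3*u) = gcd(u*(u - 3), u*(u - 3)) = u^2 - 3*u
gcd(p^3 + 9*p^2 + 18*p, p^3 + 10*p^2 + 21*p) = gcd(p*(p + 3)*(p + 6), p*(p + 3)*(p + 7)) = p^2 + 3*p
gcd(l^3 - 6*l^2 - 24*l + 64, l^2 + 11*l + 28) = l + 4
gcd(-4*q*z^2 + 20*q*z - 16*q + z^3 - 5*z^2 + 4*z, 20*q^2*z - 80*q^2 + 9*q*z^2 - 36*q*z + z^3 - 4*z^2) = z - 4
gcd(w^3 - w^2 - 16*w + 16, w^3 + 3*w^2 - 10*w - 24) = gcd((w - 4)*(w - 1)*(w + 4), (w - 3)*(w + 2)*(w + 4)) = w + 4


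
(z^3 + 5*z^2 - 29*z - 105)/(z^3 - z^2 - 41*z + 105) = (z + 3)/(z - 3)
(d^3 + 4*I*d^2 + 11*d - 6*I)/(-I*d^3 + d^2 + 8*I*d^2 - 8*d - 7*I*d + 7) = (I*d^3 - 4*d^2 + 11*I*d + 6)/(d^3 + d^2*(-8 + I) + d*(7 - 8*I) + 7*I)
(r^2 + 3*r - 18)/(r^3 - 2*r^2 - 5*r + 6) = (r + 6)/(r^2 + r - 2)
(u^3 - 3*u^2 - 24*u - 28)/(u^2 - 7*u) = u + 4 + 4/u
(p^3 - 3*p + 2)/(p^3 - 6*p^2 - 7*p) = (-p^3 + 3*p - 2)/(p*(-p^2 + 6*p + 7))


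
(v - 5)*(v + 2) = v^2 - 3*v - 10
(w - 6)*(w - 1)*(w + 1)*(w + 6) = w^4 - 37*w^2 + 36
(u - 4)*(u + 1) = u^2 - 3*u - 4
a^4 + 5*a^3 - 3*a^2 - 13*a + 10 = (a - 1)^2*(a + 2)*(a + 5)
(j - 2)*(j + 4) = j^2 + 2*j - 8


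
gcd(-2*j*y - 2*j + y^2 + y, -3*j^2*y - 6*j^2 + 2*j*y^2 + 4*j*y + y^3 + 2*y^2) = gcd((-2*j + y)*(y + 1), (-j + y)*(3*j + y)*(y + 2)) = 1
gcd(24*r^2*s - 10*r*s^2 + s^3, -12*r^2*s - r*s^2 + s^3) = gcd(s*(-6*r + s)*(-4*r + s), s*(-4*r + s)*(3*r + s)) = 4*r*s - s^2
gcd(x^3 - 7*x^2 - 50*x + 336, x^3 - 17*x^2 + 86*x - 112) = x - 8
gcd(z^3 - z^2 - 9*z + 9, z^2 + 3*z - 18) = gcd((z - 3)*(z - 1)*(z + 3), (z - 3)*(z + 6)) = z - 3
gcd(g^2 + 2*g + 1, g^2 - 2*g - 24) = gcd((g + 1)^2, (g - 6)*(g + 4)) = 1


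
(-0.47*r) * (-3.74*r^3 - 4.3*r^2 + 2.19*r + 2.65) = 1.7578*r^4 + 2.021*r^3 - 1.0293*r^2 - 1.2455*r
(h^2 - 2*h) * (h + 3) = h^3 + h^2 - 6*h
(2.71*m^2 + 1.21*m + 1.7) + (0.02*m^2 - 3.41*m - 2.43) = 2.73*m^2 - 2.2*m - 0.73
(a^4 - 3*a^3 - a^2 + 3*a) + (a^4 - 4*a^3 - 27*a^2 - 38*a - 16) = 2*a^4 - 7*a^3 - 28*a^2 - 35*a - 16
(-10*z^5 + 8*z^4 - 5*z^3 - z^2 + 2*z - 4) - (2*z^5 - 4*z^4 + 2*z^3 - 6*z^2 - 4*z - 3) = -12*z^5 + 12*z^4 - 7*z^3 + 5*z^2 + 6*z - 1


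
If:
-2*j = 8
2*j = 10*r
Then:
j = -4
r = -4/5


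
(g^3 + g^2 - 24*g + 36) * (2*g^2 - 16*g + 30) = 2*g^5 - 14*g^4 - 34*g^3 + 486*g^2 - 1296*g + 1080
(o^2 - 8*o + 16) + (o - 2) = o^2 - 7*o + 14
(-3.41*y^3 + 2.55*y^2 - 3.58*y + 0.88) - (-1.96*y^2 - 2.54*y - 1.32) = -3.41*y^3 + 4.51*y^2 - 1.04*y + 2.2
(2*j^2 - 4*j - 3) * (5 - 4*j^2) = -8*j^4 + 16*j^3 + 22*j^2 - 20*j - 15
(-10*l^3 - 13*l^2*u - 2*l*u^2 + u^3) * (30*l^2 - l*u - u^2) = -300*l^5 - 380*l^4*u - 37*l^3*u^2 + 45*l^2*u^3 + l*u^4 - u^5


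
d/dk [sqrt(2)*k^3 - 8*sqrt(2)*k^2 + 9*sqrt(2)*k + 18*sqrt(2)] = sqrt(2)*(3*k^2 - 16*k + 9)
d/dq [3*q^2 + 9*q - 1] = 6*q + 9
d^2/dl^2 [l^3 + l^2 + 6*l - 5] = 6*l + 2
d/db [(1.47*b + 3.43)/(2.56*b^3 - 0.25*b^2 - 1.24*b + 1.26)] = (-7.5264*b^3 - 25.9749*b^2 + 1.715*b + 6.1054)/(6.5536*b^6 - 1.28*b^5 - 6.2863*b^4 + 7.0712*b^3 + 0.9076*b^2 - 3.1248*b + 1.5876)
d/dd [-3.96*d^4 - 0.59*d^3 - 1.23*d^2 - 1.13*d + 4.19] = -15.84*d^3 - 1.77*d^2 - 2.46*d - 1.13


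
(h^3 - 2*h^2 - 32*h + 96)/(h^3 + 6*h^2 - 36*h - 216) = (h^2 - 8*h + 16)/(h^2 - 36)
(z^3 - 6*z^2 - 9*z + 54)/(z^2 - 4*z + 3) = (z^2 - 3*z - 18)/(z - 1)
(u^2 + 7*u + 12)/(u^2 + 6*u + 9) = (u + 4)/(u + 3)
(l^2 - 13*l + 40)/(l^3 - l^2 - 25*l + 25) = (l - 8)/(l^2 + 4*l - 5)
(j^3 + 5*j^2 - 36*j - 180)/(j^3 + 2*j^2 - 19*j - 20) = (j^2 - 36)/(j^2 - 3*j - 4)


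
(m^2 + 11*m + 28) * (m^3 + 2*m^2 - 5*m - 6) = m^5 + 13*m^4 + 45*m^3 - 5*m^2 - 206*m - 168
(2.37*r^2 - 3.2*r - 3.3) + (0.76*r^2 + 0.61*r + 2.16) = 3.13*r^2 - 2.59*r - 1.14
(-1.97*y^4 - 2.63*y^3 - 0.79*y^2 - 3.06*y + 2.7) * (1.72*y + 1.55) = -3.3884*y^5 - 7.5771*y^4 - 5.4353*y^3 - 6.4877*y^2 - 0.0990000000000002*y + 4.185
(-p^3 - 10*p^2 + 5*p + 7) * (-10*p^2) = 10*p^5 + 100*p^4 - 50*p^3 - 70*p^2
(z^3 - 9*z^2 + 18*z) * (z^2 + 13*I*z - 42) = z^5 - 9*z^4 + 13*I*z^4 - 24*z^3 - 117*I*z^3 + 378*z^2 + 234*I*z^2 - 756*z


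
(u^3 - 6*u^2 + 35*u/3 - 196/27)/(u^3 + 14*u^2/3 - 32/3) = (9*u^2 - 42*u + 49)/(9*(u^2 + 6*u + 8))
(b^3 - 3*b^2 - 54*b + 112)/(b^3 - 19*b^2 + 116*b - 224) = (b^2 + 5*b - 14)/(b^2 - 11*b + 28)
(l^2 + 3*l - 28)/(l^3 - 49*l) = (l - 4)/(l*(l - 7))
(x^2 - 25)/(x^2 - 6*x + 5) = (x + 5)/(x - 1)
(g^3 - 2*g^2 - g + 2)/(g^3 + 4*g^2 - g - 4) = (g - 2)/(g + 4)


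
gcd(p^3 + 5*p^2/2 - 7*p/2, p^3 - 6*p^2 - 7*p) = p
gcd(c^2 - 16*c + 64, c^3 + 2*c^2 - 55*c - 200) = c - 8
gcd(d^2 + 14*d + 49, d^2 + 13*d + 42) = d + 7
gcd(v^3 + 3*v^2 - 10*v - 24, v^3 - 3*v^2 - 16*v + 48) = v^2 + v - 12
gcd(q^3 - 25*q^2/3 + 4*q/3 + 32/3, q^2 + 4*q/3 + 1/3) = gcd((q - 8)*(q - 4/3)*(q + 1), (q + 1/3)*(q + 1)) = q + 1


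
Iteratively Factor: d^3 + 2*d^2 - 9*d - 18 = (d + 3)*(d^2 - d - 6) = (d + 2)*(d + 3)*(d - 3)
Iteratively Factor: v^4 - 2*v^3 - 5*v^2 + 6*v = (v - 1)*(v^3 - v^2 - 6*v) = (v - 1)*(v + 2)*(v^2 - 3*v) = (v - 3)*(v - 1)*(v + 2)*(v)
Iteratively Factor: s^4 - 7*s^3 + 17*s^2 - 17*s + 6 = (s - 1)*(s^3 - 6*s^2 + 11*s - 6) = (s - 2)*(s - 1)*(s^2 - 4*s + 3) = (s - 2)*(s - 1)^2*(s - 3)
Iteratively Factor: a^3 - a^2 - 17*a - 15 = (a + 1)*(a^2 - 2*a - 15) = (a + 1)*(a + 3)*(a - 5)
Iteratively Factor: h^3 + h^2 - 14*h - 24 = (h + 3)*(h^2 - 2*h - 8) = (h + 2)*(h + 3)*(h - 4)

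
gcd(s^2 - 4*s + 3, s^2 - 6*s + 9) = s - 3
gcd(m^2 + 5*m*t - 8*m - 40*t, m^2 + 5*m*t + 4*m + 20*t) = m + 5*t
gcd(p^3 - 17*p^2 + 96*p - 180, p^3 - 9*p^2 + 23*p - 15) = p - 5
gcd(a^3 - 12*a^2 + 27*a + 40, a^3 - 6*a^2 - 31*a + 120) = a - 8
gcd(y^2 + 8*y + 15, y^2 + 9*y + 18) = y + 3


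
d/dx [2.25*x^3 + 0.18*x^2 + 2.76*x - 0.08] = 6.75*x^2 + 0.36*x + 2.76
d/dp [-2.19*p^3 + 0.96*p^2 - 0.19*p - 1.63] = -6.57*p^2 + 1.92*p - 0.19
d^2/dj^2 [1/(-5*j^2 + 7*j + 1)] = 2*(-25*j^2 + 35*j + (10*j - 7)^2 + 5)/(-5*j^2 + 7*j + 1)^3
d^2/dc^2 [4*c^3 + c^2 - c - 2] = 24*c + 2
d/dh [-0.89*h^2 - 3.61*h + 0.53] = -1.78*h - 3.61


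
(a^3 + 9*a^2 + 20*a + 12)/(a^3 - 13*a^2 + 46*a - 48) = (a^3 + 9*a^2 + 20*a + 12)/(a^3 - 13*a^2 + 46*a - 48)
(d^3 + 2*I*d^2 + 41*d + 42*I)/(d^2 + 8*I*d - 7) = d - 6*I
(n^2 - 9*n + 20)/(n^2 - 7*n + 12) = (n - 5)/(n - 3)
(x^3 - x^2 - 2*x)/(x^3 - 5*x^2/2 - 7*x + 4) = 2*x*(x^2 - x - 2)/(2*x^3 - 5*x^2 - 14*x + 8)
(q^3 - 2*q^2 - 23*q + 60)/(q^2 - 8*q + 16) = (q^2 + 2*q - 15)/(q - 4)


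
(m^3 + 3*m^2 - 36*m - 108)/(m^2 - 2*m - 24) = (m^2 + 9*m + 18)/(m + 4)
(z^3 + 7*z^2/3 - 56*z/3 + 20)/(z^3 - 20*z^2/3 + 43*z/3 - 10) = (z + 6)/(z - 3)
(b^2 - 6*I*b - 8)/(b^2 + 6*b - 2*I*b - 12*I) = (b - 4*I)/(b + 6)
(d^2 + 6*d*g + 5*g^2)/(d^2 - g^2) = (d + 5*g)/(d - g)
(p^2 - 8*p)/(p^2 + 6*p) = (p - 8)/(p + 6)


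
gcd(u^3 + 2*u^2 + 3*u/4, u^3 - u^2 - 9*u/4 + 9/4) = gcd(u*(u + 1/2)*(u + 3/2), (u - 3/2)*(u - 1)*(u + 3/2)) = u + 3/2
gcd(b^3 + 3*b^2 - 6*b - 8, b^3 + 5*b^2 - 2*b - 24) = b^2 + 2*b - 8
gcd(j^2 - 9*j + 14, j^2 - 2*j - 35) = j - 7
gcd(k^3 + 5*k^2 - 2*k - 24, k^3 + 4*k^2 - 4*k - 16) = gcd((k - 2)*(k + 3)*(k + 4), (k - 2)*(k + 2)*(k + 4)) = k^2 + 2*k - 8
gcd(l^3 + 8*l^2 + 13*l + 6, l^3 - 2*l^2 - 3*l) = l + 1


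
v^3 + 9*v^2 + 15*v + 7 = (v + 1)^2*(v + 7)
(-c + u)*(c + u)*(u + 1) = -c^2*u - c^2 + u^3 + u^2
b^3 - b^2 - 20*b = b*(b - 5)*(b + 4)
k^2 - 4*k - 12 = (k - 6)*(k + 2)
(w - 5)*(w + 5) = w^2 - 25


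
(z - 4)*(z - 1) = z^2 - 5*z + 4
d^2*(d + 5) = d^3 + 5*d^2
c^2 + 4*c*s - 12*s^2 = (c - 2*s)*(c + 6*s)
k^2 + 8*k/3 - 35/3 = (k - 7/3)*(k + 5)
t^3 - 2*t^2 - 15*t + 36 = (t - 3)^2*(t + 4)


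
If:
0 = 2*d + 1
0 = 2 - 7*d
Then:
No Solution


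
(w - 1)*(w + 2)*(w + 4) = w^3 + 5*w^2 + 2*w - 8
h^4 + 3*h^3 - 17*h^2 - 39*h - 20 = (h - 4)*(h + 1)^2*(h + 5)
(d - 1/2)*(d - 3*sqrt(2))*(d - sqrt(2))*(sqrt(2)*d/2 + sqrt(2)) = sqrt(2)*d^4/2 - 4*d^3 + 3*sqrt(2)*d^3/4 - 6*d^2 + 5*sqrt(2)*d^2/2 + 4*d + 9*sqrt(2)*d/2 - 3*sqrt(2)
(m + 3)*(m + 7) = m^2 + 10*m + 21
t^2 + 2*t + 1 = (t + 1)^2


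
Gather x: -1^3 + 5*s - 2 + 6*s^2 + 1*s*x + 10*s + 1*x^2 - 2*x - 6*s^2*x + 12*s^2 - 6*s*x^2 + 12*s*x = 18*s^2 + 15*s + x^2*(1 - 6*s) + x*(-6*s^2 + 13*s - 2) - 3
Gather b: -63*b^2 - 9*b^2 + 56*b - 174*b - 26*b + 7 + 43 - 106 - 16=-72*b^2 - 144*b - 72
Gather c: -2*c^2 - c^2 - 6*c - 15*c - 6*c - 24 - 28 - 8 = -3*c^2 - 27*c - 60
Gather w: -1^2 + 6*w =6*w - 1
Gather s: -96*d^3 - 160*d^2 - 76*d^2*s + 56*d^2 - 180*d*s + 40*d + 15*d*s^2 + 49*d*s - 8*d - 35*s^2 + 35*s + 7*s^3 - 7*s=-96*d^3 - 104*d^2 + 32*d + 7*s^3 + s^2*(15*d - 35) + s*(-76*d^2 - 131*d + 28)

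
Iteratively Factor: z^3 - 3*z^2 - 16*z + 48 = (z - 4)*(z^2 + z - 12) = (z - 4)*(z + 4)*(z - 3)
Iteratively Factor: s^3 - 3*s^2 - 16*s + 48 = (s - 4)*(s^2 + s - 12) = (s - 4)*(s + 4)*(s - 3)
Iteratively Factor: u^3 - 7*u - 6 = (u - 3)*(u^2 + 3*u + 2) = (u - 3)*(u + 1)*(u + 2)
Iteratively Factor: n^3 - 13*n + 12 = (n + 4)*(n^2 - 4*n + 3) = (n - 1)*(n + 4)*(n - 3)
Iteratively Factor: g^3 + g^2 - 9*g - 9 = (g - 3)*(g^2 + 4*g + 3) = (g - 3)*(g + 1)*(g + 3)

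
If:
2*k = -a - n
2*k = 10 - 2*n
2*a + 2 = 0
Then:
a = -1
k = -4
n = 9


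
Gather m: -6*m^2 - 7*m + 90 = -6*m^2 - 7*m + 90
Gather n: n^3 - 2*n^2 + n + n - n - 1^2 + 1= n^3 - 2*n^2 + n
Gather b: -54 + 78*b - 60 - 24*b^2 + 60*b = -24*b^2 + 138*b - 114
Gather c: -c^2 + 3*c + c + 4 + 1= -c^2 + 4*c + 5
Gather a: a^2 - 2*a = a^2 - 2*a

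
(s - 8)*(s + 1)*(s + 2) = s^3 - 5*s^2 - 22*s - 16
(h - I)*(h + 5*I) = h^2 + 4*I*h + 5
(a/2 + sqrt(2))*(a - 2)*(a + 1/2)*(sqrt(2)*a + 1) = sqrt(2)*a^4/2 - 3*sqrt(2)*a^3/4 + 5*a^3/2 - 15*a^2/4 + sqrt(2)*a^2/2 - 5*a/2 - 3*sqrt(2)*a/2 - sqrt(2)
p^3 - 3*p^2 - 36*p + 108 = (p - 6)*(p - 3)*(p + 6)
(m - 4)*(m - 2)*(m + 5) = m^3 - m^2 - 22*m + 40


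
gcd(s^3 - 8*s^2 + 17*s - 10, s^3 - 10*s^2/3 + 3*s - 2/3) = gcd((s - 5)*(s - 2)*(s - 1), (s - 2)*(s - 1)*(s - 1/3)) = s^2 - 3*s + 2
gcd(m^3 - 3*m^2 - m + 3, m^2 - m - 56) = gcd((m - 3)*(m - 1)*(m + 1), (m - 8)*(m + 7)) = 1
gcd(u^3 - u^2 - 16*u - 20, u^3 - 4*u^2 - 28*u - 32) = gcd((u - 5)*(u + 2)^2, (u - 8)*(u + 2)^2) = u^2 + 4*u + 4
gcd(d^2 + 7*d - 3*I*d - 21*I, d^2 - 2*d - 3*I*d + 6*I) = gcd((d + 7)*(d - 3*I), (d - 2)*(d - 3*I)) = d - 3*I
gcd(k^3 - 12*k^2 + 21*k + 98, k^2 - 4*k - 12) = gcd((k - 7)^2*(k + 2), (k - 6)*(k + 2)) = k + 2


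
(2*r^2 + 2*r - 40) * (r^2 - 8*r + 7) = 2*r^4 - 14*r^3 - 42*r^2 + 334*r - 280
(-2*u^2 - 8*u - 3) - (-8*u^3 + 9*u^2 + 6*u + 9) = 8*u^3 - 11*u^2 - 14*u - 12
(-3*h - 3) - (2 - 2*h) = -h - 5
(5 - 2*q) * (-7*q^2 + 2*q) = 14*q^3 - 39*q^2 + 10*q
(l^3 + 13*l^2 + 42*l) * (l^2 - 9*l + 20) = l^5 + 4*l^4 - 55*l^3 - 118*l^2 + 840*l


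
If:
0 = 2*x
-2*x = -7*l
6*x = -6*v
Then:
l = 0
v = 0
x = 0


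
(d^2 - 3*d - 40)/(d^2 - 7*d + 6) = (d^2 - 3*d - 40)/(d^2 - 7*d + 6)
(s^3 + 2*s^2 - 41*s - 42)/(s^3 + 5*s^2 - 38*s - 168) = (s + 1)/(s + 4)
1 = 1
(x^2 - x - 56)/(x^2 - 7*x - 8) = (x + 7)/(x + 1)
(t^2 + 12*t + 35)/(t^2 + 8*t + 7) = (t + 5)/(t + 1)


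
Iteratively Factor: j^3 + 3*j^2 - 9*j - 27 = (j + 3)*(j^2 - 9) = (j - 3)*(j + 3)*(j + 3)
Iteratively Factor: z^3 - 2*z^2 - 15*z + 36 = (z - 3)*(z^2 + z - 12) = (z - 3)^2*(z + 4)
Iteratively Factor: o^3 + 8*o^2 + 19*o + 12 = (o + 3)*(o^2 + 5*o + 4) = (o + 3)*(o + 4)*(o + 1)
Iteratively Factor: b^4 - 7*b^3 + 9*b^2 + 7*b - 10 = (b - 5)*(b^3 - 2*b^2 - b + 2) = (b - 5)*(b + 1)*(b^2 - 3*b + 2) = (b - 5)*(b - 2)*(b + 1)*(b - 1)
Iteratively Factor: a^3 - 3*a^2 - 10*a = (a - 5)*(a^2 + 2*a) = a*(a - 5)*(a + 2)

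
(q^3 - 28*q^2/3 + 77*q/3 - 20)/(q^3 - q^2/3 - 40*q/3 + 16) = (q - 5)/(q + 4)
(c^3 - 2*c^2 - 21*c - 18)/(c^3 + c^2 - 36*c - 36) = (c + 3)/(c + 6)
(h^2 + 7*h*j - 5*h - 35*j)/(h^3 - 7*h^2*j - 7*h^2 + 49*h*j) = (h^2 + 7*h*j - 5*h - 35*j)/(h*(h^2 - 7*h*j - 7*h + 49*j))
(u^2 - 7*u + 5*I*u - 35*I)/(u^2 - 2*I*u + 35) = (u - 7)/(u - 7*I)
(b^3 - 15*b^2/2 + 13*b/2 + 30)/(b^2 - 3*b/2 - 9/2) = (b^2 - 9*b + 20)/(b - 3)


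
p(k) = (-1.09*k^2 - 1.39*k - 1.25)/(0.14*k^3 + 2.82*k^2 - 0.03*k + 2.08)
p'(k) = (-2.18*k - 1.39)/(0.14*k^3 + 2.82*k^2 - 0.03*k + 2.08) + (-1.09*k^2 - 1.39*k - 1.25)*(-0.42*k^2 - 5.64*k + 0.03)/(0.14*k^3 + 2.82*k^2 - 0.03*k + 2.08)^2 = (0.1526*k^4 + 0.3892*k^3 + 4.4775*k^2 + 2.5156*k - 2.9287)/(0.0196*k^6 + 0.7896*k^5 + 7.944*k^4 + 0.4132*k^3 + 11.7321*k^2 - 0.1248*k + 4.3264)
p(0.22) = -0.73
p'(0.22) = -0.44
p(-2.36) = -0.25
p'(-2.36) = 0.06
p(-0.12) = -0.52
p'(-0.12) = -0.70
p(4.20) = -0.42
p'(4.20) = 0.04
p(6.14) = -0.36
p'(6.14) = 0.02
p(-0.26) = -0.42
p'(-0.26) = -0.63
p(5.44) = -0.38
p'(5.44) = 0.03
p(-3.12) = -0.30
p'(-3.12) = 0.06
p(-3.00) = -0.29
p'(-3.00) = 0.06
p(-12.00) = -0.85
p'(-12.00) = 0.11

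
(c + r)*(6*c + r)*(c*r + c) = 6*c^3*r + 6*c^3 + 7*c^2*r^2 + 7*c^2*r + c*r^3 + c*r^2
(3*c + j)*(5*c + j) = 15*c^2 + 8*c*j + j^2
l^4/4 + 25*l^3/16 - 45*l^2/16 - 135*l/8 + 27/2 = (l/4 + 1)*(l - 3)*(l - 3/4)*(l + 6)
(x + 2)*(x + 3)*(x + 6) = x^3 + 11*x^2 + 36*x + 36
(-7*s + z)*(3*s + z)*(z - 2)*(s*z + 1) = -21*s^3*z^2 + 42*s^3*z - 4*s^2*z^3 + 8*s^2*z^2 - 21*s^2*z + 42*s^2 + s*z^4 - 2*s*z^3 - 4*s*z^2 + 8*s*z + z^3 - 2*z^2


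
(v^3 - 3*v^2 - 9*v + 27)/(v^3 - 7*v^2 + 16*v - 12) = (v^2 - 9)/(v^2 - 4*v + 4)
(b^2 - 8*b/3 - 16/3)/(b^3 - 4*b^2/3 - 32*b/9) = 3*(b - 4)/(b*(3*b - 8))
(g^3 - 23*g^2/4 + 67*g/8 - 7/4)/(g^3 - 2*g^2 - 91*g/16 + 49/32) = 4*(g - 2)/(4*g + 7)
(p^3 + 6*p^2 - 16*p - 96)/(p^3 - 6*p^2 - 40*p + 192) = (p + 4)/(p - 8)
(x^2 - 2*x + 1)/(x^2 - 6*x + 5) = (x - 1)/(x - 5)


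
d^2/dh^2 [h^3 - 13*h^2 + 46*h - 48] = 6*h - 26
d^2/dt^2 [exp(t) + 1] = exp(t)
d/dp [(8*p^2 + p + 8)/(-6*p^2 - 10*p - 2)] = (-37*p^2 + 32*p + 39)/(2*(9*p^4 + 30*p^3 + 31*p^2 + 10*p + 1))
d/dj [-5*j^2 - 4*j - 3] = -10*j - 4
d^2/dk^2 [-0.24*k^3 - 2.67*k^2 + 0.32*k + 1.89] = -1.44*k - 5.34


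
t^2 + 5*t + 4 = (t + 1)*(t + 4)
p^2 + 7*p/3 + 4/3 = (p + 1)*(p + 4/3)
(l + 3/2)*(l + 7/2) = l^2 + 5*l + 21/4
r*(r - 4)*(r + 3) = r^3 - r^2 - 12*r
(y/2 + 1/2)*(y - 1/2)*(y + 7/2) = y^3/2 + 2*y^2 + 5*y/8 - 7/8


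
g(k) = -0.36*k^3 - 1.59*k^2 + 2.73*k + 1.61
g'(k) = -1.08*k^2 - 3.18*k + 2.73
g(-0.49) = -0.07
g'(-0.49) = 4.03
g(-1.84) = -6.55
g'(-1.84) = 4.92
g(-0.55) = -0.31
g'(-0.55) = 4.15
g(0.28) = 2.24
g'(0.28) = 1.75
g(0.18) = 2.05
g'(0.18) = 2.12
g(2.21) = -4.01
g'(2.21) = -9.57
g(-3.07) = -11.34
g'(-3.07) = 2.31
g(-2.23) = -8.39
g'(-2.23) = 4.45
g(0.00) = 1.61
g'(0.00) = 2.73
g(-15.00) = 817.91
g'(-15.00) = -192.57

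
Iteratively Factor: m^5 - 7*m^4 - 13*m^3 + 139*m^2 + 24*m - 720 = (m - 5)*(m^4 - 2*m^3 - 23*m^2 + 24*m + 144) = (m - 5)*(m - 4)*(m^3 + 2*m^2 - 15*m - 36) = (m - 5)*(m - 4)*(m + 3)*(m^2 - m - 12) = (m - 5)*(m - 4)*(m + 3)^2*(m - 4)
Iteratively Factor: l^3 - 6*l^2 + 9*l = (l - 3)*(l^2 - 3*l) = l*(l - 3)*(l - 3)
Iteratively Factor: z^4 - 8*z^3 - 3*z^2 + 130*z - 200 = (z + 4)*(z^3 - 12*z^2 + 45*z - 50) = (z - 2)*(z + 4)*(z^2 - 10*z + 25) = (z - 5)*(z - 2)*(z + 4)*(z - 5)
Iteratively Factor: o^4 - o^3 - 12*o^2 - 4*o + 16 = (o + 2)*(o^3 - 3*o^2 - 6*o + 8) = (o + 2)^2*(o^2 - 5*o + 4) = (o - 1)*(o + 2)^2*(o - 4)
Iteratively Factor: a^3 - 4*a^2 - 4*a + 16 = (a - 4)*(a^2 - 4) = (a - 4)*(a - 2)*(a + 2)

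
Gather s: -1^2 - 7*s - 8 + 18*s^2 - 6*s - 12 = 18*s^2 - 13*s - 21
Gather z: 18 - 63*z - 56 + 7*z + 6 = -56*z - 32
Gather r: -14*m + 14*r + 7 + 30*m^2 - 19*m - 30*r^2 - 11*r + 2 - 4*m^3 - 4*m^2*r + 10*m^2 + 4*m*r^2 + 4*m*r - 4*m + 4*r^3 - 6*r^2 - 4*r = -4*m^3 + 40*m^2 - 37*m + 4*r^3 + r^2*(4*m - 36) + r*(-4*m^2 + 4*m - 1) + 9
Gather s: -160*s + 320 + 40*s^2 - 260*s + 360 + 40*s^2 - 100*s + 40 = 80*s^2 - 520*s + 720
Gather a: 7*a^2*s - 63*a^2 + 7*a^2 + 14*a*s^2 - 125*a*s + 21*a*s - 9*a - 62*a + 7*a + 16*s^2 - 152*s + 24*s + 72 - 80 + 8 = a^2*(7*s - 56) + a*(14*s^2 - 104*s - 64) + 16*s^2 - 128*s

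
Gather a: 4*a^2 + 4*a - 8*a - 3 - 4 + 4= 4*a^2 - 4*a - 3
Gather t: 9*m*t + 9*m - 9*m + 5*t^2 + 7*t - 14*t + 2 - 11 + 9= 5*t^2 + t*(9*m - 7)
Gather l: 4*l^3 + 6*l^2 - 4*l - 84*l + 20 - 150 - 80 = 4*l^3 + 6*l^2 - 88*l - 210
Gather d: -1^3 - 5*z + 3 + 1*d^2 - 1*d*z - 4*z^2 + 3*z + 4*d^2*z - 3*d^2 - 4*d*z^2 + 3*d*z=d^2*(4*z - 2) + d*(-4*z^2 + 2*z) - 4*z^2 - 2*z + 2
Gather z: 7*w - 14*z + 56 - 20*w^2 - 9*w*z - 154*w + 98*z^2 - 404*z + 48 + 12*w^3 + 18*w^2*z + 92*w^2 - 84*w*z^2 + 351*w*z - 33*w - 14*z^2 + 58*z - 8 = 12*w^3 + 72*w^2 - 180*w + z^2*(84 - 84*w) + z*(18*w^2 + 342*w - 360) + 96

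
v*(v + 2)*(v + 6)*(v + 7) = v^4 + 15*v^3 + 68*v^2 + 84*v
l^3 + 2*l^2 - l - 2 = (l - 1)*(l + 1)*(l + 2)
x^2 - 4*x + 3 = (x - 3)*(x - 1)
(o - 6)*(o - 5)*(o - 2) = o^3 - 13*o^2 + 52*o - 60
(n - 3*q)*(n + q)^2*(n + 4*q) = n^4 + 3*n^3*q - 9*n^2*q^2 - 23*n*q^3 - 12*q^4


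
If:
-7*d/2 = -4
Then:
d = 8/7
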